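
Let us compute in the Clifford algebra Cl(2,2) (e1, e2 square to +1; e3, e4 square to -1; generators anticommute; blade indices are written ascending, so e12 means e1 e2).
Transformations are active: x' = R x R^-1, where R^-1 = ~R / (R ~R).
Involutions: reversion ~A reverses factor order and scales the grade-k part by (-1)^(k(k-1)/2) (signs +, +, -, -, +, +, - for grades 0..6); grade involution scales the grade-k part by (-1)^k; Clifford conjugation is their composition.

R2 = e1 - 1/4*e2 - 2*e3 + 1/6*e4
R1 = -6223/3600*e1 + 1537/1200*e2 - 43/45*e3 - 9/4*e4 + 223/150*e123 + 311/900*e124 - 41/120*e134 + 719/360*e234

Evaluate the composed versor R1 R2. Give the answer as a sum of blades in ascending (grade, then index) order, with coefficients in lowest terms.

Distribute over the terms of R2 (each basis-blade product reordered to ascending indices, repeated generators contracted through their squares):
R1 (e1) = -6223/3600 - 1537/1200*e12 + 43/45*e13 + 9/4*e14 + 223/150*e23 + 311/900*e24 - 41/120*e34 - 719/360*e1234
R1 (-1/4*e2) = -1537/4800 + 6223/14400*e12 + 223/600*e13 + 311/3600*e14 - 43/180*e23 - 9/16*e24 - 719/1440*e34 + 41/480*e1234
R1 (-2*e3) = -86/45 + 223/75*e12 + 6223/1800*e13 + 41/60*e14 - 1537/600*e23 - 719/180*e24 - 9/2*e34 + 311/450*e1234
R1 (1/6*e4) = 3/8 - 311/5400*e12 + 41/720*e13 - 6223/21600*e14 - 719/2160*e23 + 1537/7200*e24 - 43/270*e34 + 223/900*e1234
Summing the partial products and collecting blades:
Answer: -51623/14400 + 89297/43200*e12 + 17429/3600*e13 + 59003/21600*e14 - 3557/2160*e23 - 1919/480*e24 - 23761/4320*e34 - 467/480*e1234


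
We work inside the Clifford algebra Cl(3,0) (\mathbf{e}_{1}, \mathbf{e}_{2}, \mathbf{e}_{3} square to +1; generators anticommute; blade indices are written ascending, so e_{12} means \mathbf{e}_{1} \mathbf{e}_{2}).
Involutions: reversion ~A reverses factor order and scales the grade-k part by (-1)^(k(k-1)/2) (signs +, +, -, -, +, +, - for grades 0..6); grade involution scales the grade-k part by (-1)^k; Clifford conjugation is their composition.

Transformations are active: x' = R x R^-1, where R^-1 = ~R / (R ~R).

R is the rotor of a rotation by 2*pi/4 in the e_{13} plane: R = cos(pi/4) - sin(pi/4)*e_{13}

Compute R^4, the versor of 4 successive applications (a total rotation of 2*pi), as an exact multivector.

Rotor phase runs at HALF the rotation angle; powers of one rotor simply add phase, so after 4 steps in e_{13} the phase is 4*pi/4 = \pi and R^4 = cos(\pi) - sin(\pi)*e_{13}.
cos(\pi) = -1 and sin(\pi) = 0, so R^4 = -1. The total rotation 2*pi is 1 full turn, so every vector returns to itself, yet the rotor is -1, on the OTHER sheet of the double cover (an odd number of 2*pi turns).
Answer: -1


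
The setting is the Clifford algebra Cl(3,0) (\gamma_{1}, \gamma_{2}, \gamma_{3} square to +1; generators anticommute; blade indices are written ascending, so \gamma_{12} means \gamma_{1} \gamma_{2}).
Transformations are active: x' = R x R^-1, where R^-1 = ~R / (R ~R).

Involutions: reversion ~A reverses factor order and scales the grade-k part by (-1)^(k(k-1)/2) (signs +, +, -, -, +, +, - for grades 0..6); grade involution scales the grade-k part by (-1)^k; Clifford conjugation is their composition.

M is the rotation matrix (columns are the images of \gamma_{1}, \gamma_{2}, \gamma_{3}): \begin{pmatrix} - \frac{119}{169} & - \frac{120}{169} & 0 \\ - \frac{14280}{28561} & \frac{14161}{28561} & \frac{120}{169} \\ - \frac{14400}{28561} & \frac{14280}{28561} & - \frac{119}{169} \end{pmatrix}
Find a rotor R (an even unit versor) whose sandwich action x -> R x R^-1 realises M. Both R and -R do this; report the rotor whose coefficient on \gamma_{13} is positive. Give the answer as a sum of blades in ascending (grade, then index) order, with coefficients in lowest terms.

Method: write R = a + b12*\gamma_{12} + b13*\gamma_{13} + b23*\gamma_{23} with a^2 + b12^2 + b13^2 + b23^2 = 1 (so R^-1 = ~R). Expanding the columns R e_j ~R gives tr M = 4a^2 - 1 and, from the antisymmetric part, M21 - M12 = -4a*b12, M13 - M31 = 4a*b13, M32 - M23 = -4a*b23.
Here tr M = -\frac{26061}{28561}, so a^2 = (1 + tr M)/4 = \frac{625}{28561} and a = ±\frac{25}{169}. Taking a = \frac{25}{169}: M21 - M12 = \frac{6000}{28561}, M13 - M31 = \frac{14400}{28561}, M32 - M23 = -\frac{6000}{28561}, giving b12 = -\frac{60}{169}, b13 = \frac{144}{169}, b23 = \frac{60}{169}, i.e. R = \frac{25}{169} - \frac{60}{169} \gamma_{12} + \frac{144}{169} \gamma_{13} + \frac{60}{169} \gamma_{23}.
Its \gamma_{13} coefficient is already positive.
Answer: \frac{25}{169} - \frac{60}{169} \gamma_{12} + \frac{144}{169} \gamma_{13} + \frac{60}{169} \gamma_{23}. Key observation: the double cover Spin(3) -> SO(3) sends R and -R to the same matrix (trace -\frac{26061}{28561} here), so the stated sign of the \gamma_{13} coefficient is what selects one sheet.


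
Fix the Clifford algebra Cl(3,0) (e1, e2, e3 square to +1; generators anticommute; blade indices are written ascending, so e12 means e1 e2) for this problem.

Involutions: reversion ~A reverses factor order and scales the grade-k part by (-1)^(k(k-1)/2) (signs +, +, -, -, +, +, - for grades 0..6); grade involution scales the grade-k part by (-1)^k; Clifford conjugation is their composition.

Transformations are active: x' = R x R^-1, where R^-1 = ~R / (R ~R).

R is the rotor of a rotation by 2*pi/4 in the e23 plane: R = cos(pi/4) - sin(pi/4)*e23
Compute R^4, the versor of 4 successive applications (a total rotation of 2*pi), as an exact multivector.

Half-angle bookkeeping: 4 applications in e23 add up to rotor phase 4*pi/4 = pi, so R^4 = cos(pi) - sin(pi)*e23.
cos(pi) = -1 and sin(pi) = 0, so R^4 = -1. The total rotation 2*pi is 1 full turn, so every vector returns to itself, yet the rotor is -1, on the OTHER sheet of the double cover (an odd number of 2*pi turns).
Answer: -1


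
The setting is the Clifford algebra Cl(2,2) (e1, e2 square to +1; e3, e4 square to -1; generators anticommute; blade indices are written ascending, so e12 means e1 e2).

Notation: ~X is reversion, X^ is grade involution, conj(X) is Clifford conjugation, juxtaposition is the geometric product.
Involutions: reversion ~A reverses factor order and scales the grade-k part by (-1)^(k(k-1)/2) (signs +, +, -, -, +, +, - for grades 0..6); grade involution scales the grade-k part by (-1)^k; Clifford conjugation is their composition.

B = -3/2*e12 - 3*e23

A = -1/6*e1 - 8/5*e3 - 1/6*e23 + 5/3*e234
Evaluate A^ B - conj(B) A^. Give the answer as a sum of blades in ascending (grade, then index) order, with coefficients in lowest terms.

first term: 1/2 - 101/20*e2 + 5*e4 - 1/4*e13 - 29/10*e123 - 5/2*e134
second term: -1/2 - 101/20*e2 - 5*e4 - 1/4*e13 + 29/10*e123 - 5/2*e134
Answer: 1 + 10*e4 - 29/5*e123


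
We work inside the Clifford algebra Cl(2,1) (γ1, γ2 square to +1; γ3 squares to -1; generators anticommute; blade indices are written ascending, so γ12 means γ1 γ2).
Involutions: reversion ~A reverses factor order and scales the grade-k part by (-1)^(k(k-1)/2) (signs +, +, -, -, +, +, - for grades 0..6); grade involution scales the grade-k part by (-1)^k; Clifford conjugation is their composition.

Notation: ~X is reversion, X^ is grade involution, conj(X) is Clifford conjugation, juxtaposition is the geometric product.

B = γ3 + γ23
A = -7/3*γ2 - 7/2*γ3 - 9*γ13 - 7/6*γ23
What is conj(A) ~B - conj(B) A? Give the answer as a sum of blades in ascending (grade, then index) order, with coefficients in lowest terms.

first term: -14/3 - 9*γ1 - 14/3*γ2 - 7/3*γ3 - 9*γ12 + 7/3*γ23
second term: -7/3 + 9*γ1 - 7/3*γ2 - 7/3*γ3 - 9*γ12 - 7/3*γ23
Answer: -7/3 - 18*γ1 - 7/3*γ2 + 14/3*γ23


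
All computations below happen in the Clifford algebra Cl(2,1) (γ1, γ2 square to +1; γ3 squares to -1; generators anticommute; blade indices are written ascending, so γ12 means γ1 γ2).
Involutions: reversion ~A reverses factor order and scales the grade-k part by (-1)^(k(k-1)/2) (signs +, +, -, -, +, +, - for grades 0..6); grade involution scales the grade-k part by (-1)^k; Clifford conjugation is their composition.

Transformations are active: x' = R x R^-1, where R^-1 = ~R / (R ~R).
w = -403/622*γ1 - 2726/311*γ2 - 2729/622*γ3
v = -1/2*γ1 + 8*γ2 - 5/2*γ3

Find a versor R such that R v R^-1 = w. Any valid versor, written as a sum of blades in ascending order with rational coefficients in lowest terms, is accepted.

Equal squares first: v^2 = w^2 = 58. Then v + w = -357/311*γ1 - 238/311*γ2 - 2142/311*γ3 is a versor taking v to w, provided it is invertible.
Answer: -357/311*γ1 - 238/311*γ2 - 2142/311*γ3


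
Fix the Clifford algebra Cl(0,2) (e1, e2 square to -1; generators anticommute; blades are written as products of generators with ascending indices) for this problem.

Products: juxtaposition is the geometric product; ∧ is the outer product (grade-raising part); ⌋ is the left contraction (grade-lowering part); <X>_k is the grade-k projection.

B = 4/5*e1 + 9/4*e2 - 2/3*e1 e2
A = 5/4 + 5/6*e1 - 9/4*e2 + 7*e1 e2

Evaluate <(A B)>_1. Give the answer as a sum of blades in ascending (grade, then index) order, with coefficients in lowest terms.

step 1: 145/16 - 53/4*e1 + 6457/720*e2 + 341/120*e1 e2
step 2: -53/4*e1 + 6457/720*e2
Answer: -53/4*e1 + 6457/720*e2


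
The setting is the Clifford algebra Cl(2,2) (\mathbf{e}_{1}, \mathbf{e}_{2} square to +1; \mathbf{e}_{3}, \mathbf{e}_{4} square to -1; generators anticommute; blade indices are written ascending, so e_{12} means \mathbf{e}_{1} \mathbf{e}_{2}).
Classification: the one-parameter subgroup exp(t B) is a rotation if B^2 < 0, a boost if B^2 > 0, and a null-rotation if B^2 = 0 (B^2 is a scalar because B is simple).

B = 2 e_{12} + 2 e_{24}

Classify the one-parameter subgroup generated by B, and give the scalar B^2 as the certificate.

B^2 term by term: the squares give (2)^2*(e_{12})^2 + (2)^2*(e_{24})^2 = 4*(-1) + 4*(+1) = 0 (each basis 2-blade squares to minus the product of its generators' squares); cross terms between blades sharing an index anticommute and cancel. So B^2 = 0.
Answer: null-rotation, certificate B^2 = 0. The scalar 0 is the complete invariant here: its sign names the subgroup type.


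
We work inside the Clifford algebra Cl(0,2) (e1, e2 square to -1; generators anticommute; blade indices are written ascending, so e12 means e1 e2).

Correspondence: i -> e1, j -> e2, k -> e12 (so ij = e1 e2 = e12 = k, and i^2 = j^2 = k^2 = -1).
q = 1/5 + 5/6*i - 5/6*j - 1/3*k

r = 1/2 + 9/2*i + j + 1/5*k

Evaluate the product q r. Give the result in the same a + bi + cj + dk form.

In blades: q = 1/5 + 5/6*e1 - 5/6*e2 - 1/3*e12, r = 1/2 + 9/2*e1 + e2 + 1/5*e12.
Distribute q over r term by term (generator squares from the signature, products reordered to ascending indices): (1/5)*r = 1/10 + 9/10*e1 + 1/5*e2 + 1/25*e12; (5/6*e1)*r = -15/4 + 5/12*e1 - 1/6*e2 + 5/6*e12; (-5/6*e2)*r = 5/6 - 1/6*e1 - 5/12*e2 + 15/4*e12; (-1/3*e12)*r = 1/15 + 1/3*e1 - 3/2*e2 - 1/6*e12.
Sum: -11/4 + 89/60*e1 - 113/60*e2 + 1337/300*e12; translating back through the correspondence:
Answer: -11/4 + 89/60*i - 113/60*j + 1337/300*k


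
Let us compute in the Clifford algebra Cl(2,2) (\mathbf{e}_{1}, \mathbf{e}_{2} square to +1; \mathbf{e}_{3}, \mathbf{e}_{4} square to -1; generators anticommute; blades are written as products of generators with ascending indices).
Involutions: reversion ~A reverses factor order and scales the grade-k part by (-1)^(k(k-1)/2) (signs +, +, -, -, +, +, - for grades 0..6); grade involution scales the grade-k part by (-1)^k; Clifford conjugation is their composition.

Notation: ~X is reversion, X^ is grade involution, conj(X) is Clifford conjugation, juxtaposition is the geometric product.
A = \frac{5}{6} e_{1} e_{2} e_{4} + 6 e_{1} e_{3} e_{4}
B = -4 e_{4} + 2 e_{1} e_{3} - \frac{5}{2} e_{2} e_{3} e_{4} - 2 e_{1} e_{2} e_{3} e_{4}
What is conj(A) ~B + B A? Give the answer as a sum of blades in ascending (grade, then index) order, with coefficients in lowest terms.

first term: 12 e_{2} + \frac{5}{3} e_{3} - 12 e_{4} - \frac{35}{3} e_{1} e_{2} + \frac{263}{12} e_{1} e_{3} + \frac{5}{3} e_{2} e_{3} e_{4}
second term: -12 e_{2} - \frac{5}{3} e_{3} + 12 e_{4} - \frac{35}{3} e_{1} e_{2} + \frac{263}{12} e_{1} e_{3} + \frac{5}{3} e_{2} e_{3} e_{4}
Answer: -\frac{70}{3} e_{1} e_{2} + \frac{263}{6} e_{1} e_{3} + \frac{10}{3} e_{2} e_{3} e_{4}


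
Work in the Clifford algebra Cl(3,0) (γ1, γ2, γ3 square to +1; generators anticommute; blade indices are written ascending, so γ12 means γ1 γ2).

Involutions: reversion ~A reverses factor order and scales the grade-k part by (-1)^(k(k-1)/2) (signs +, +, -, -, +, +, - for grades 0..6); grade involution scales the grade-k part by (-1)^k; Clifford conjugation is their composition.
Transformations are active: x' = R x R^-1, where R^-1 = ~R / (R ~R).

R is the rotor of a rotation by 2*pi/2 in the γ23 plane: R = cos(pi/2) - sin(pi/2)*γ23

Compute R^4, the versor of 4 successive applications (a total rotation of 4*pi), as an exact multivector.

Rotor phase runs at HALF the rotation angle; powers of one rotor simply add phase, so after 4 steps in γ23 the phase is 4*pi/2 = 2*pi and R^4 = cos(2*pi) - sin(2*pi)*γ23.
cos(2*pi) = 1 and sin(2*pi) = 0, so R^4 = 1. The total rotation 4*pi is 2 full turns, so every vector returns to itself, yet the rotor is +1, back on the identity sheet (an even number of 2*pi turns).
Answer: 1


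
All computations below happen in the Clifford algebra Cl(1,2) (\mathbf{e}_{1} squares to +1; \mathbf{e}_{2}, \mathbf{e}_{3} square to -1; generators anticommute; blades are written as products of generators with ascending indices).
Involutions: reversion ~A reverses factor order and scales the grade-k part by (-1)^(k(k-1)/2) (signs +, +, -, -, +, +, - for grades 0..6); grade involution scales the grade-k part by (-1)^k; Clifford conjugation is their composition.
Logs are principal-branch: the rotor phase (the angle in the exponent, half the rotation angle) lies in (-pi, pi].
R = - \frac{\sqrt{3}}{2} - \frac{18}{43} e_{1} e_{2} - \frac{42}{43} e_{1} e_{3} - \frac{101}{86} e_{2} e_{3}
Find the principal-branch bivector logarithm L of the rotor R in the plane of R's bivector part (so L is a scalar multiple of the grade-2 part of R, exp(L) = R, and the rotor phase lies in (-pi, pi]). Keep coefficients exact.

The scalar part of R is - \frac{\sqrt{3}}{2}, which pins the rotor phase on the principal branch; dividing the bivector part by the sine of that phase recovers the unit plane, and L is the phase times that plane.
Concretely: cos(phase) = - \frac{\sqrt{3}}{2} gives phase = ±\frac{5 \pi}{6}, and since phase/sin(phase) is even the sign is immaterial: L = (phase/sin(phase)) * <R>_2 = (\frac{5 \pi}{3}) * <R>_2.
Answer: - \frac{30 \pi}{43} e_{1} e_{2} - \frac{70 \pi}{43} e_{1} e_{3} - \frac{505 \pi}{258} e_{2} e_{3}


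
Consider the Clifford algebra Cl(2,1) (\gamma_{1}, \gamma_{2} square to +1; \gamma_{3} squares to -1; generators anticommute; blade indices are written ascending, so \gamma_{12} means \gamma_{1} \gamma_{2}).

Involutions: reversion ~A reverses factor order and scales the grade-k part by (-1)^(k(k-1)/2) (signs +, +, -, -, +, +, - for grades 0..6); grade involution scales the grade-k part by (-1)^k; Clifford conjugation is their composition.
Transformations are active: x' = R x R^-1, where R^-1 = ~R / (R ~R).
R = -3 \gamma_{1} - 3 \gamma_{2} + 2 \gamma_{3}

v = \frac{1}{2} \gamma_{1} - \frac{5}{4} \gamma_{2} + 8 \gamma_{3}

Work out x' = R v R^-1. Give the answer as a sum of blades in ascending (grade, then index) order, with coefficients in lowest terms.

~R = -3 \gamma_{1} - 3 \gamma_{2} + 2 \gamma_{3}, and R ~R = 14, so R^-1 = ~R / (14).
R v = -\frac{55}{4} + \frac{21}{4} \gamma_{12} - 25 \gamma_{13} - \frac{43}{2} \gamma_{23}
Answer: \frac{151}{28} \gamma_{1} + \frac{50}{7} \gamma_{2} - \frac{167}{14} \gamma_{3}


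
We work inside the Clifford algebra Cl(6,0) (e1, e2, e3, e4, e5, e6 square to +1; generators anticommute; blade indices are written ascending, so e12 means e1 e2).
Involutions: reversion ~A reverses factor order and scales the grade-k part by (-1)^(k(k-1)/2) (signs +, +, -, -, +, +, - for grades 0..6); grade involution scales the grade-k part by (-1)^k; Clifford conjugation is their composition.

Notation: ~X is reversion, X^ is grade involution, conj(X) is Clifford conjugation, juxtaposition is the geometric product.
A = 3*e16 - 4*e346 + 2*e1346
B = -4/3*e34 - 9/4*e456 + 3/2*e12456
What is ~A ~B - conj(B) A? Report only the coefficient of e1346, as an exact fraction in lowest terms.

first term: -16/3*e6 - 8/3*e16 + 9*e35 + 9/2*e135 - 27/4*e145 + 3*e235 - 9/2*e245 + 6*e1235 - 4*e1346
second term: 16/3*e6 - 8/3*e16 - 9*e35 - 9/2*e135 + 27/4*e145 + 3*e235 - 9/2*e245 - 6*e1235 + 4*e1346
Answer: -8


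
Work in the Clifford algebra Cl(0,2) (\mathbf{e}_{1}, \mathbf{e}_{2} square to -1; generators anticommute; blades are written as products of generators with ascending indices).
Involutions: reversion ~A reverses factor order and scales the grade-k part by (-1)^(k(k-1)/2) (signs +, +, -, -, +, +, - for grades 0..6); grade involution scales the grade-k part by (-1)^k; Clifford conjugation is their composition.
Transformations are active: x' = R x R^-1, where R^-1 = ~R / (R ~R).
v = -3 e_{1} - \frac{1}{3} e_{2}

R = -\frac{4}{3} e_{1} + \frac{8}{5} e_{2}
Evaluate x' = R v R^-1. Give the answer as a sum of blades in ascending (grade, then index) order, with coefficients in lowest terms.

~R = -\frac{4}{3} e_{1} + \frac{8}{5} e_{2}, and R ~R = -\frac{976}{225}, so R^-1 = ~R / (-\frac{976}{225}).
R v = -\frac{52}{15} + \frac{236}{45} e_{1} e_{2}
Answer: \frac{53}{61} e_{1} + \frac{529}{183} e_{2}


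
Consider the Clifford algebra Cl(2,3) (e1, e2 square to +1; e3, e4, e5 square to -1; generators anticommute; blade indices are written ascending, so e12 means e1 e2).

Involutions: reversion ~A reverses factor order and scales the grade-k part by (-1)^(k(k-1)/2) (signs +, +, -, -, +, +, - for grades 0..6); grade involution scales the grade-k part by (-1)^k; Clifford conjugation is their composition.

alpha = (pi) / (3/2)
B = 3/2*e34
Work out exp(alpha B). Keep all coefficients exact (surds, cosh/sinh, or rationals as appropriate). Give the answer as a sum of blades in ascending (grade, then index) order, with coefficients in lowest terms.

B^2 = (3/2)^2*(e34)^2 = 9/4*(-1) = -9/4 (a basis 2-blade squares to minus the product of its generators' squares).
B^2 = -9/4 — the negative square puts this in the circular regime; l = 3/2, alpha*l = pi, so exp(alpha B) = cos(pi) + (sin(pi)/(3/2))*B = -1 + (0)*B.
Answer: -1


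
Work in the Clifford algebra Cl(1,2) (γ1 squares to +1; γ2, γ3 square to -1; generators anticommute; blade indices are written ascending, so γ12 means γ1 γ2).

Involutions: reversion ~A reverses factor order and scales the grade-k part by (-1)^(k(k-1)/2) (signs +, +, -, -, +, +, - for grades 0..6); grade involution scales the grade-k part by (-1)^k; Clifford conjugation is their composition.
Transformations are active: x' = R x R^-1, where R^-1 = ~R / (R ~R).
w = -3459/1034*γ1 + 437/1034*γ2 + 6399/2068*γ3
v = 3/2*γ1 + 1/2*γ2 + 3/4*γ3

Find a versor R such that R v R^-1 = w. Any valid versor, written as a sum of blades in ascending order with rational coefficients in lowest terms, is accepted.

Sketch: the shared square 23/16 makes R = v + w = -954/517*γ1 + 477/517*γ2 + 3975/1034*γ3 the natural versor; its sandwich fixes that direction, negates (v - w)/2, and sends v to w.
Answer: -954/517*γ1 + 477/517*γ2 + 3975/1034*γ3


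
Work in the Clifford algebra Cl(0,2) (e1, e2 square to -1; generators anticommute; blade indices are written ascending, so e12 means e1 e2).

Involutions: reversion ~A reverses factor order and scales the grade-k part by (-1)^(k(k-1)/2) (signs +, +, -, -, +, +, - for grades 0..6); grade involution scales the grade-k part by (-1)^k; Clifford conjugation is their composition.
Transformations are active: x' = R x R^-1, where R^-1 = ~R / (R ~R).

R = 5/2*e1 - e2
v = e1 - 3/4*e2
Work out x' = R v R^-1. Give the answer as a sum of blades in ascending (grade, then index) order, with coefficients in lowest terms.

~R = 5/2*e1 - e2, and R ~R = -29/4, so R^-1 = ~R / (-29/4).
R v = -13/4 - 7/8*e12
Answer: 36/29*e1 - 17/116*e2


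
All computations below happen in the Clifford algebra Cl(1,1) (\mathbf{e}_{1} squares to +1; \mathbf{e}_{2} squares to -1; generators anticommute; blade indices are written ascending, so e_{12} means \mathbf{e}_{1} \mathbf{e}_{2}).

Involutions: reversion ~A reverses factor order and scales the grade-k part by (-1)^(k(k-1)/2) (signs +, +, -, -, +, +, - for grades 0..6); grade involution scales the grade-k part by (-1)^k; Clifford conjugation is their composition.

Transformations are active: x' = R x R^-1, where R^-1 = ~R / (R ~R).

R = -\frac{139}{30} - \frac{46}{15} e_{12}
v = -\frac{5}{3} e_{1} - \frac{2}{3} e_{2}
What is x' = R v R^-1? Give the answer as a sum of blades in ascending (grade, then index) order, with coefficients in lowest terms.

~R = -\frac{139}{30} + \frac{46}{15} e_{12}, and R ~R = \frac{3619}{300}, so R^-1 = ~R / (\frac{3619}{300}).
R v = \frac{511}{90} e_{1} - \frac{91}{45} e_{2}
Answer: -\frac{12539}{4653} e_{1} + \frac{10330}{4653} e_{2}


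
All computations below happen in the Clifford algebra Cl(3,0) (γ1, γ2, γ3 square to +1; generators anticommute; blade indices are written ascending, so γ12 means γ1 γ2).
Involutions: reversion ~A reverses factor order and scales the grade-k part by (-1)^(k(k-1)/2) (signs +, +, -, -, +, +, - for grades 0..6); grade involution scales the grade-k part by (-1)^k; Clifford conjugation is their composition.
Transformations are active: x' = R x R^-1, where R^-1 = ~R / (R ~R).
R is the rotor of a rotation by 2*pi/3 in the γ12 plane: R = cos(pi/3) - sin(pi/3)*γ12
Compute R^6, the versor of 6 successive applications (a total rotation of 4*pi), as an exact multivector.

Because a rotor carries half the rotation angle, composing 6 copies of this γ12-plane rotor multiplies the phase: 6*(pi/3) = 2*pi, hence R^6 = cos(2*pi) - sin(2*pi)*γ12.
cos(2*pi) = 1 and sin(2*pi) = 0, so R^6 = 1. The total rotation 4*pi is 2 full turns, so every vector returns to itself, yet the rotor is +1, back on the identity sheet (an even number of 2*pi turns).
Answer: 1


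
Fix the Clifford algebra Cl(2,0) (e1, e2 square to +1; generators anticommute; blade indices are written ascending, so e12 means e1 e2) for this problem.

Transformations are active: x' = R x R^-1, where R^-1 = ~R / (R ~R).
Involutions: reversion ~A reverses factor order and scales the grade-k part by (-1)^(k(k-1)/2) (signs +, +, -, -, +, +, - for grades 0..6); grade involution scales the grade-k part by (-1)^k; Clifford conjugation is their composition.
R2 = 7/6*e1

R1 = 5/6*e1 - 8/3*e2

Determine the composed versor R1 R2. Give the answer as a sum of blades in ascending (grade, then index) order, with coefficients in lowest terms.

Distribute over the terms of R2 (each basis-blade product reordered to ascending indices, repeated generators contracted through their squares):
R1 (7/6*e1) = 35/36 + 28/9*e12
Answer: 35/36 + 28/9*e12


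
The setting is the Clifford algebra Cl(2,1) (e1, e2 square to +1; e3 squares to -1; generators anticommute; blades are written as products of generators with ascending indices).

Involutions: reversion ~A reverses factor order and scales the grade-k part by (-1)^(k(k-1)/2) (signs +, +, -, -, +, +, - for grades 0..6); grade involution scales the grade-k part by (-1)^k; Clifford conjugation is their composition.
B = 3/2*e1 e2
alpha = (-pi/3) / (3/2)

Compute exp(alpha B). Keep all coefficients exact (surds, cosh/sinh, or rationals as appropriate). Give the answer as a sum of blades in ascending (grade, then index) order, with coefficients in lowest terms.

B^2 = (3/2)^2*(e1 e2)^2 = 9/4*(-1) = -9/4 (a basis 2-blade squares to minus the product of its generators' squares).
B^2 = -9/4 — circular case — the even/odd split gives cos and sin: l = 3/2, alpha*l = -pi/3, so exp(alpha B) = cos(-pi/3) + (sin(-pi/3)/(3/2))*B = 1/2 + (-sqrt(3)/3)*B.
Answer: 1/2 - sqrt(3)/2*e1 e2


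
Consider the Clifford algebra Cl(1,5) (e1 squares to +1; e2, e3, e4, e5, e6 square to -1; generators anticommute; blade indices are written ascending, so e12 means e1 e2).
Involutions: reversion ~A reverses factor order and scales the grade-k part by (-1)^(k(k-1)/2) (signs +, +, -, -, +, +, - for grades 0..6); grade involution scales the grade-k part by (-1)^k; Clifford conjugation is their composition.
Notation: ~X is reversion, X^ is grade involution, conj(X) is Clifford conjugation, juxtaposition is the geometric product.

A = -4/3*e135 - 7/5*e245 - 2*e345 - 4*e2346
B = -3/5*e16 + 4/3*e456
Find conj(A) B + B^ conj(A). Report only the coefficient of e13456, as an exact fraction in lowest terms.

first term: 28/15*e26 + 8/3*e36 - 16/3*e235 + 4/5*e356 - 12/5*e1234 - 16/9*e1346 - 21/25*e12456 - 6/5*e13456
second term: 28/15*e26 + 8/3*e36 + 16/3*e235 - 4/5*e356 + 12/5*e1234 + 16/9*e1346 - 21/25*e12456 - 6/5*e13456
Answer: -12/5


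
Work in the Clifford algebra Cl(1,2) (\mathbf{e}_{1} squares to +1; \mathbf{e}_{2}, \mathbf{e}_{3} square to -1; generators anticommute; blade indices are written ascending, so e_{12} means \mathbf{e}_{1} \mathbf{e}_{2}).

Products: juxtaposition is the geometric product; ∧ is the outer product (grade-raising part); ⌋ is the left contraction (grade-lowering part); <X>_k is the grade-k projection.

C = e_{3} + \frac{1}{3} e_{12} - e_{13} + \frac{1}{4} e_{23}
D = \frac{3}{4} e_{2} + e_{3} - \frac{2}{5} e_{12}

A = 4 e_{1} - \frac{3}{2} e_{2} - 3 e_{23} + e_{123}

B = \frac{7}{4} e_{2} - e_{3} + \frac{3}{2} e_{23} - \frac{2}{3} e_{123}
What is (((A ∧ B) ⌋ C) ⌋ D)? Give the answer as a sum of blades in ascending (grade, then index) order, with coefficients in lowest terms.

step 1: 7 e_{12} - 4 e_{13} + \frac{3}{2} e_{23} + 6 e_{123}
step 2: \frac{143}{24}
step 3: \frac{143}{32} e_{2} + \frac{143}{24} e_{3} - \frac{143}{60} e_{12}
Answer: \frac{143}{32} e_{2} + \frac{143}{24} e_{3} - \frac{143}{60} e_{12}


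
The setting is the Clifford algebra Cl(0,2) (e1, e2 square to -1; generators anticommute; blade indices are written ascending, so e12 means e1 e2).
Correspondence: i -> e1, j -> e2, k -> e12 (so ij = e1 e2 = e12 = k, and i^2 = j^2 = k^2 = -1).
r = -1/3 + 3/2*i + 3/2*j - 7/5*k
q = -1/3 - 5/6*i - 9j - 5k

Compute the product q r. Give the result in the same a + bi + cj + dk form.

In blades: q = -1/3 - 5/6*e1 - 9*e2 - 5*e12, r = -1/3 + 3/2*e1 + 3/2*e2 - 7/5*e12.
Distribute q over r term by term (generator squares from the signature, products reordered to ascending indices): (-1/3)*r = 1/9 - 1/2*e1 - 1/2*e2 + 7/15*e12; (-5/6*e1)*r = 5/4 + 5/18*e1 - 7/6*e2 - 5/4*e12; (-9*e2)*r = 27/2 + 63/5*e1 + 3*e2 + 27/2*e12; (-5*e12)*r = -7 + 15/2*e1 - 15/2*e2 + 5/3*e12.
Sum: 283/36 + 1789/90*e1 - 37/6*e2 + 863/60*e12; translating back through the correspondence:
Answer: 283/36 + 1789/90*i - 37/6*j + 863/60*k


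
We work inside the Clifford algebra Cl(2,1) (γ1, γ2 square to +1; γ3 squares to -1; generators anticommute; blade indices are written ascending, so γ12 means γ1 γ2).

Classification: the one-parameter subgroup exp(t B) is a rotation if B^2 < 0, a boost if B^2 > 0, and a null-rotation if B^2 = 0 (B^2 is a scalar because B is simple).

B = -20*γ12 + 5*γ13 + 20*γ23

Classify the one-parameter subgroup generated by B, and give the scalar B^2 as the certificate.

B^2 term by term: the squares give (-20)^2*(γ12)^2 + (5)^2*(γ13)^2 + (20)^2*(γ23)^2 = 400*(-1) + 25*(+1) + 400*(+1) = 25 (each basis 2-blade squares to minus the product of its generators' squares); cross terms between blades sharing an index anticommute and cancel. So B^2 = 25.
Answer: boost, certificate B^2 = 25. No conjugation can change B^2 = 25; the sign gives the class.


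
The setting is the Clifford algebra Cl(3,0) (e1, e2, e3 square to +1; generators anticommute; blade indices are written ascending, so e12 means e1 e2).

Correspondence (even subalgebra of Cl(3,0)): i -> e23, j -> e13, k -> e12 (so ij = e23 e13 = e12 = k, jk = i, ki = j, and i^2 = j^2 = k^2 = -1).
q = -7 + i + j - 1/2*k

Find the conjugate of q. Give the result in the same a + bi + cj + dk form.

In blades: q = -7 - 1/2*e12 + e13 + e23.
Quaternion conjugation is reversion on the even subalgebra: the scalar is fixed and every grade-2 blade flips sign, giving -7 + 1/2*e12 - e13 - e23; translating back:
Answer: -7 - i - j + 1/2*k


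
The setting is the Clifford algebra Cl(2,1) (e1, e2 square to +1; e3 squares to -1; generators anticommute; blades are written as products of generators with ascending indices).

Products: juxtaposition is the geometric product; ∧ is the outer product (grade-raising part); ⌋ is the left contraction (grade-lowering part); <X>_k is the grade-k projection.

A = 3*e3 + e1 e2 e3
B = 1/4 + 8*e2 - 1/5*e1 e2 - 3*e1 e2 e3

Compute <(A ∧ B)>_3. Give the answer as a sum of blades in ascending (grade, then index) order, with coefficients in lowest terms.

step 1: 3/4*e3 - 24*e2 e3 - 7/20*e1 e2 e3
step 2: -7/20*e1 e2 e3
Answer: -7/20*e1 e2 e3


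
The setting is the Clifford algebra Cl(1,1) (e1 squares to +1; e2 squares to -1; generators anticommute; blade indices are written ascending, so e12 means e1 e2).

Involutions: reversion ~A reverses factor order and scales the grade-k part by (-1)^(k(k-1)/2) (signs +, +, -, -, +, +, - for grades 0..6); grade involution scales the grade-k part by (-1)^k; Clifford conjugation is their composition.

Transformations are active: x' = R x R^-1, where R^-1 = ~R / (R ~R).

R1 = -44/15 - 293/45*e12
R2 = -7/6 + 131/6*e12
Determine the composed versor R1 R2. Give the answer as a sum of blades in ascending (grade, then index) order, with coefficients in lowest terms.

Distribute over the terms of R1 (each basis-blade product reordered to ascending indices, repeated generators contracted through their squares):
(-44/15) R2 = 154/45 - 2882/45*e12
(-293/45*e12) R2 = -38383/270 + 2051/270*e12
Summing the partial products and collecting blades:
Answer: -37459/270 - 15241/270*e12


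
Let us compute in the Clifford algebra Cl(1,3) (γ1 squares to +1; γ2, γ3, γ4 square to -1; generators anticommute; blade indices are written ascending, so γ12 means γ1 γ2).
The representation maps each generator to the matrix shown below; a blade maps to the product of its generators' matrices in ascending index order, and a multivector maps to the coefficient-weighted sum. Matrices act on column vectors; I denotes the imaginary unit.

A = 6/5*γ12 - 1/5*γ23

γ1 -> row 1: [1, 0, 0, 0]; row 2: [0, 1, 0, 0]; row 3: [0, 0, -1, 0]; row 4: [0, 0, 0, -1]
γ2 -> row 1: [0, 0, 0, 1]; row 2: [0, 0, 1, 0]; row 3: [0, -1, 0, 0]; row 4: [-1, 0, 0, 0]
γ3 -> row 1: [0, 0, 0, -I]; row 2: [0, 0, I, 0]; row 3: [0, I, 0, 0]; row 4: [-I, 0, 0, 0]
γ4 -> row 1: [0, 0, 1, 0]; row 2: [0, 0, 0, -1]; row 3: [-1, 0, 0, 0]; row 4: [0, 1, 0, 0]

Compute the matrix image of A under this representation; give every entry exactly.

Bivector images (products of the table entries): rho(γ12) = rho(γ1)rho(γ2) = row 1: [0, 0, 0, 1]; row 2: [0, 0, 1, 0]; row 3: [0, 1, 0, 0]; row 4: [1, 0, 0, 0]; rho(γ23) = rho(γ2)rho(γ3) = row 1: [-I, 0, 0, 0]; row 2: [0, I, 0, 0]; row 3: [0, 0, -I, 0]; row 4: [0, 0, 0, I].
M = (6/5)*rho(γ12) + (-1/5)*rho(γ23), summed entrywise:
Answer: row 1: [I/5, 0, 0, 6/5]; row 2: [0, -I/5, 6/5, 0]; row 3: [0, 6/5, I/5, 0]; row 4: [6/5, 0, 0, -I/5]


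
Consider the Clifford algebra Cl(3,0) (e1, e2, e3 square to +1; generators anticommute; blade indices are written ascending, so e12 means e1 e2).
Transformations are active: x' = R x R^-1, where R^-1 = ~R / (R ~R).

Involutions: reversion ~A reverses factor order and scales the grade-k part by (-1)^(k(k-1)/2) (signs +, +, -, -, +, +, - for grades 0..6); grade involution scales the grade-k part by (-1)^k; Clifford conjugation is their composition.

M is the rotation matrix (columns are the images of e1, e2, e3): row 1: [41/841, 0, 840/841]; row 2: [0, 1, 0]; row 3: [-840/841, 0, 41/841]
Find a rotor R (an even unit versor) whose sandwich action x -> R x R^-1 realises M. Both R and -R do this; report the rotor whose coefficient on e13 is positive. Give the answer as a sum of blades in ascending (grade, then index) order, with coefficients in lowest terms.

Method: write R = a + b12*e12 + b13*e13 + b23*e23 with a^2 + b12^2 + b13^2 + b23^2 = 1 (so R^-1 = ~R). Expanding the columns R e_j ~R gives tr M = 4a^2 - 1 and, from the antisymmetric part, M21 - M12 = -4a*b12, M13 - M31 = 4a*b13, M32 - M23 = -4a*b23.
Here tr M = 923/841, so a^2 = (1 + tr M)/4 = 441/841 and a = ±21/29. Taking a = 21/29: M21 - M12 = 0, M13 - M31 = 1680/841, M32 - M23 = 0, giving b12 = 0, b13 = 20/29, b23 = 0, i.e. R = 21/29 + 20/29*e13.
Its e13 coefficient is already positive.
Answer: 21/29 + 20/29*e13. Sheet selection: the two-to-one cover makes ±R indistinguishable at the matrix level (trace 923/841), so uniqueness comes from the required sign on e13.


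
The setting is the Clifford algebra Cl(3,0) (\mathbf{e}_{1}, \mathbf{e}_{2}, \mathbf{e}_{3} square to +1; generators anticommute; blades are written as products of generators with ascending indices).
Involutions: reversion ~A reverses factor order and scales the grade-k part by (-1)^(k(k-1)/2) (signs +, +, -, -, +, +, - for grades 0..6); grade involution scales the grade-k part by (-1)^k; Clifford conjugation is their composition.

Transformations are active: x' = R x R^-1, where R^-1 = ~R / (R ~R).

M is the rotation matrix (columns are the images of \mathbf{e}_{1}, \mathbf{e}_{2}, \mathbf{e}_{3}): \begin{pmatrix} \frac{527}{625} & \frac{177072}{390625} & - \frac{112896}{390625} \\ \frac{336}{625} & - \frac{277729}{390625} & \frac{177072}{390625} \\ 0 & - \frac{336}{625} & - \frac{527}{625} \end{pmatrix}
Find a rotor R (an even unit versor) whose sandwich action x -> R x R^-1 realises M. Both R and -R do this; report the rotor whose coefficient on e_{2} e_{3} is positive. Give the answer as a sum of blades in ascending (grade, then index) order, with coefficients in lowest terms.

Method: write R = a + b12*e_{1} e_{2} + b13*e_{1} e_{3} + b23*e_{2} e_{3} with a^2 + b12^2 + b13^2 + b23^2 = 1 (so R^-1 = ~R). Expanding the columns R e_j ~R gives tr M = 4a^2 - 1 and, from the antisymmetric part, M21 - M12 = -4a*b12, M13 - M31 = 4a*b13, M32 - M23 = -4a*b23.
Here tr M = -\frac{277729}{390625}, so a^2 = (1 + tr M)/4 = \frac{28224}{390625} and a = ±\frac{168}{625}. Taking a = \frac{168}{625}: M21 - M12 = \frac{32928}{390625}, M13 - M31 = -\frac{112896}{390625}, M32 - M23 = -\frac{387072}{390625}, giving b12 = -\frac{49}{625}, b13 = -\frac{168}{625}, b23 = \frac{576}{625}, i.e. R = \frac{168}{625} - \frac{49}{625} e_{1} e_{2} - \frac{168}{625} e_{1} e_{3} + \frac{576}{625} e_{2} e_{3}.
Its e_{2} e_{3} coefficient is already positive.
Answer: \frac{168}{625} - \frac{49}{625} e_{1} e_{2} - \frac{168}{625} e_{1} e_{3} + \frac{576}{625} e_{2} e_{3}. Key observation: the double cover Spin(3) -> SO(3) sends R and -R to the same matrix (trace -\frac{277729}{390625} here), so the stated sign of the e_{2} e_{3} coefficient is what selects one sheet.


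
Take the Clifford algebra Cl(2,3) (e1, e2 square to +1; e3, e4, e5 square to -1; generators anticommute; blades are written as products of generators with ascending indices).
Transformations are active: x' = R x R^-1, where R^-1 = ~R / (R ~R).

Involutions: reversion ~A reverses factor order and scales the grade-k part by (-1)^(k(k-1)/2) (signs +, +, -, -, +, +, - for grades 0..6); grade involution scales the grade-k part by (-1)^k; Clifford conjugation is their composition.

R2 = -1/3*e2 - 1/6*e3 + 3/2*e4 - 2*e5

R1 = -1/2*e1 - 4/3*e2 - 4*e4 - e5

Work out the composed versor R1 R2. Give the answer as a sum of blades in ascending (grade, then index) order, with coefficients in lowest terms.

Distribute over the terms of R1 (each basis-blade product reordered to ascending indices, repeated generators contracted through their squares):
(-1/2*e1) R2 = 1/6*e1 e2 + 1/12*e1 e3 - 3/4*e1 e4 + e1 e5
(-4/3*e2) R2 = 4/9 + 2/9*e2 e3 - 2*e2 e4 + 8/3*e2 e5
(-4*e4) R2 = 6 - 4/3*e2 e4 - 2/3*e3 e4 + 8*e4 e5
(-e5) R2 = -2 - 1/3*e2 e5 - 1/6*e3 e5 + 3/2*e4 e5
Summing the partial products and collecting blades:
Answer: 40/9 + 1/6*e1 e2 + 1/12*e1 e3 - 3/4*e1 e4 + e1 e5 + 2/9*e2 e3 - 10/3*e2 e4 + 7/3*e2 e5 - 2/3*e3 e4 - 1/6*e3 e5 + 19/2*e4 e5


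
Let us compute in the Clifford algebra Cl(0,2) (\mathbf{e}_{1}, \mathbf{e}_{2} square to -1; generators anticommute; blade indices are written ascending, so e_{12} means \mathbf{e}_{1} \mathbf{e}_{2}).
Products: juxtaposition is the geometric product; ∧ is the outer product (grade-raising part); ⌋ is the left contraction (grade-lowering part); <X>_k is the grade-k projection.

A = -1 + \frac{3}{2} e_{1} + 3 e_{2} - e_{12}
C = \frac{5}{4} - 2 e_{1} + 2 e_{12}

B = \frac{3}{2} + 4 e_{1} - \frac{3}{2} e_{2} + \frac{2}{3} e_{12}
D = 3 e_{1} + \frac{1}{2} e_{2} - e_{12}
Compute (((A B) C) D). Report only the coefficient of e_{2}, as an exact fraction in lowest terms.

step 1: -\frac{7}{3} - \frac{5}{4} e_{1} + e_{2} - \frac{197}{12} e_{12}
step 2: \frac{329}{12} + \frac{245}{48} e_{1} + \frac{439}{12} e_{2} - \frac{371}{16} e_{12}
step 3: -\frac{1363}{24} + \frac{5497}{96} e_{1} - \frac{203}{4} e_{2} - \frac{12923}{96} e_{12}
Answer: -\frac{203}{4}


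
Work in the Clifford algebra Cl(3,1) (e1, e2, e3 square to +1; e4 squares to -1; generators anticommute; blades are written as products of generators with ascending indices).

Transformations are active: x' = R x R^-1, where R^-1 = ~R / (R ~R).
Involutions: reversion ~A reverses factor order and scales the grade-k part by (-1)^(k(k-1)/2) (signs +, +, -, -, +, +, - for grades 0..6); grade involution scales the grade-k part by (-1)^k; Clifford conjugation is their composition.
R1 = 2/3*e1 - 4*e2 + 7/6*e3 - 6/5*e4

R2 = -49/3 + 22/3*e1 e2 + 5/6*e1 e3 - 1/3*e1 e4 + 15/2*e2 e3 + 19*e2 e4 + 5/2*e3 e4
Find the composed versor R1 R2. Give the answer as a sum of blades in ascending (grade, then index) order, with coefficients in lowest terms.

Distribute over the terms of R1 (each basis-blade product reordered to ascending indices, repeated generators contracted through their squares):
(2/3*e1) R2 = -98/9*e1 + 44/9*e2 + 5/9*e3 - 2/9*e4 + 5*e1 e2 e3 + 38/3*e1 e2 e4 + 5/3*e1 e3 e4
(-4*e2) R2 = 88/3*e1 + 196/3*e2 - 30*e3 - 76*e4 + 10/3*e1 e2 e3 - 4/3*e1 e2 e4 - 10*e2 e3 e4
(7/6*e3) R2 = -35/36*e1 - 35/4*e2 - 343/18*e3 + 35/12*e4 + 77/9*e1 e2 e3 + 7/18*e1 e3 e4 - 133/6*e2 e3 e4
(-6/5*e4) R2 = 2/5*e1 - 114/5*e2 - 3*e3 + 98/5*e4 - 44/5*e1 e2 e4 - e1 e3 e4 - 9*e2 e3 e4
Summing the partial products and collecting blades:
Answer: 3217/180*e1 + 6961/180*e2 - 103/2*e3 - 9667/180*e4 + 152/9*e1 e2 e3 + 38/15*e1 e2 e4 + 19/18*e1 e3 e4 - 247/6*e2 e3 e4


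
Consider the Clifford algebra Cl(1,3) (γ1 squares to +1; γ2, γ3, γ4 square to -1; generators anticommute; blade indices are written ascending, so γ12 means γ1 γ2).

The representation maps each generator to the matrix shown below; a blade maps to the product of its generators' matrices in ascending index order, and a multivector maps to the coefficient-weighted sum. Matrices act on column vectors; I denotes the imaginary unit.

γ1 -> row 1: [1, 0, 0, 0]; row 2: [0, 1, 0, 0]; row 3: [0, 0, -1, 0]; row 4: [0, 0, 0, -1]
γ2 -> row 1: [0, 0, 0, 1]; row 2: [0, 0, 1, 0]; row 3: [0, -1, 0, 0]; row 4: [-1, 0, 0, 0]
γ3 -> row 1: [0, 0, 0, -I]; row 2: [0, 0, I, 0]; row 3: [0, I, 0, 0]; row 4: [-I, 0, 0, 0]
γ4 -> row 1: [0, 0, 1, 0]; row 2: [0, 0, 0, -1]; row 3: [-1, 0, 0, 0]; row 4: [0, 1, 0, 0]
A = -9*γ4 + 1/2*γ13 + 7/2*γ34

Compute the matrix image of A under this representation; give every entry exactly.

Bivector images (products of the table entries): rho(γ13) = rho(γ1)rho(γ3) = row 1: [0, 0, 0, -I]; row 2: [0, 0, I, 0]; row 3: [0, -I, 0, 0]; row 4: [I, 0, 0, 0]; rho(γ34) = rho(γ3)rho(γ4) = row 1: [0, -I, 0, 0]; row 2: [-I, 0, 0, 0]; row 3: [0, 0, 0, -I]; row 4: [0, 0, -I, 0].
M = (-9)*rho(γ4) + (1/2)*rho(γ13) + (7/2)*rho(γ34), summed entrywise:
Answer: row 1: [0, -7*I/2, -9, -I/2]; row 2: [-7*I/2, 0, I/2, 9]; row 3: [9, -I/2, 0, -7*I/2]; row 4: [I/2, -9, -7*I/2, 0]


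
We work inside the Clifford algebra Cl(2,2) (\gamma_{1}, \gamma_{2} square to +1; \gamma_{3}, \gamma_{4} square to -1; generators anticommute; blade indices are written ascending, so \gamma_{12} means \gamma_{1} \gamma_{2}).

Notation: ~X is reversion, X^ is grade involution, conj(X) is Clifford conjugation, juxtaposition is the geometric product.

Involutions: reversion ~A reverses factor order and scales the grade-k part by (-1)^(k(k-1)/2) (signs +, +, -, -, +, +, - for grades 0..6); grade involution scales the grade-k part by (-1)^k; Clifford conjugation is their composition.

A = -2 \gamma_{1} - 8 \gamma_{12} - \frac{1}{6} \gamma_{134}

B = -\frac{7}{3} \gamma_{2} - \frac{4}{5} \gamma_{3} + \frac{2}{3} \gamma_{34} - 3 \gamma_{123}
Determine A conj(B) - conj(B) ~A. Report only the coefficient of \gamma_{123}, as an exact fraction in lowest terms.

first term: -\frac{169}{9} \gamma_{1} - 24 \gamma_{3} - \frac{14}{3} \gamma_{12} - \frac{8}{5} \gamma_{13} - \frac{2}{15} \gamma_{14} + 6 \gamma_{23} + \frac{1}{2} \gamma_{24} - \frac{32}{5} \gamma_{123} + \frac{4}{3} \gamma_{134} + \frac{89}{18} \gamma_{1234}
second term: -\frac{167}{9} \gamma_{1} + 24 \gamma_{3} + \frac{14}{3} \gamma_{12} + \frac{8}{5} \gamma_{13} + \frac{2}{15} \gamma_{14} + 6 \gamma_{23} + \frac{1}{2} \gamma_{24} + \frac{32}{5} \gamma_{123} + \frac{4}{3} \gamma_{134} - \frac{103}{18} \gamma_{1234}
Answer: -\frac{64}{5}
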